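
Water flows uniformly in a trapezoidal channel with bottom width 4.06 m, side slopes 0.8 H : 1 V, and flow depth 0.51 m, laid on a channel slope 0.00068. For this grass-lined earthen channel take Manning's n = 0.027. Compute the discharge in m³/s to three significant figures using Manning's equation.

1.24 m³/s

A = (b + z·y)·y = (4.06 + 0.8×0.51)×0.51 = 2.279 m²
P = b + 2y√(1+z²) = 4.06 + 2×0.51×√(1+0.8²) = 5.366 m
R = A/P = 2.279/5.366 = 0.4246 m
Q = (1/n)·A·R^(2/3)·S^(1/2) = (1/0.027) × 2.279 × 0.4246^(2/3) × 0.00068^(1/2) = 1.243 m³/s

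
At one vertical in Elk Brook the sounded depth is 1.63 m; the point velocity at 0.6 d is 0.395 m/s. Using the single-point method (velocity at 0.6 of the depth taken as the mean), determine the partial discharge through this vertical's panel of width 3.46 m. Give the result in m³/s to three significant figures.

2.23 m³/s

v̄ = v₀.₆ = 0.395 m/s
q = v̄ × d × w = 0.3950 × 1.63 × 3.46 = 2.228 m³/s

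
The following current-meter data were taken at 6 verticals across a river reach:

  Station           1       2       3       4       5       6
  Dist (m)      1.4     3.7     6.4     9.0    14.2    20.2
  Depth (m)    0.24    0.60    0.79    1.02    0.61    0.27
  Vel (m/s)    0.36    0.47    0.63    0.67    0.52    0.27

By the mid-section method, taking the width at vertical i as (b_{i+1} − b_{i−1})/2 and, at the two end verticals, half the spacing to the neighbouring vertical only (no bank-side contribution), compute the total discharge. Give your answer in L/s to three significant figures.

w_1 = (3.7 − 1.4)/2 = 1.15 m; q_1 = 0.36 × 0.24 × 1.15 = 0.09936 m³/s
w_2 = (6.4 − 1.4)/2 = 2.5 m; q_2 = 0.47 × 0.60 × 2.5 = 0.7050 m³/s
w_3 = (9.0 − 3.7)/2 = 2.65 m; q_3 = 0.63 × 0.79 × 2.65 = 1.319 m³/s
w_4 = (14.2 − 6.4)/2 = 3.9 m; q_4 = 0.67 × 1.02 × 3.9 = 2.665 m³/s
w_5 = (20.2 − 9.0)/2 = 5.6 m; q_5 = 0.52 × 0.61 × 5.6 = 1.776 m³/s
w_6 = (20.2 − 14.2)/2 = 3 m; q_6 = 0.27 × 0.27 × 3 = 0.2187 m³/s
Q = Σ qᵢ = 6.784 m³/s
= 6.784 × 1000 = 6784 L/s

6780 L/s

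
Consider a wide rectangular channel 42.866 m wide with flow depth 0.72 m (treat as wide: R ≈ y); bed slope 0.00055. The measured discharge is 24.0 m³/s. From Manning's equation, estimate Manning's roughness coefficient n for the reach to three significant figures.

A = b·y = 42.866 × 0.72 = 30.86 m²
Wide channel: R ≈ y = 0.72 m
n = (1/Q)·A·R^(2/3)·S^(1/2) = (1/24.0) × 30.86 × 0.8033 × 0.02345 = 0.02423

0.0242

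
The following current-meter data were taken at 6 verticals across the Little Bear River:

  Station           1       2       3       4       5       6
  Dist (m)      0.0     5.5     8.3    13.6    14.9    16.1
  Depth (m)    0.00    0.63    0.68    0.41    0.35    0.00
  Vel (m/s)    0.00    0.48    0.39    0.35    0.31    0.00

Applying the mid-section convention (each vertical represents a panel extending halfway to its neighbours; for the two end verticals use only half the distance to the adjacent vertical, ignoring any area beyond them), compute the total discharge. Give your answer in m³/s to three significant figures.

2.94 m³/s

w_2 = (8.3 − 0.0)/2 = 4.15 m; q_2 = 0.48 × 0.63 × 4.15 = 1.255 m³/s
w_3 = (13.6 − 5.5)/2 = 4.05 m; q_3 = 0.39 × 0.68 × 4.05 = 1.074 m³/s
w_4 = (14.9 − 8.3)/2 = 3.3 m; q_4 = 0.35 × 0.41 × 3.3 = 0.4736 m³/s
w_5 = (16.1 − 13.6)/2 = 1.25 m; q_5 = 0.31 × 0.35 × 1.25 = 0.1356 m³/s
Stations 1, 6 contribute zero (depth or velocity is 0).
Q = Σ qᵢ = 2.938 m³/s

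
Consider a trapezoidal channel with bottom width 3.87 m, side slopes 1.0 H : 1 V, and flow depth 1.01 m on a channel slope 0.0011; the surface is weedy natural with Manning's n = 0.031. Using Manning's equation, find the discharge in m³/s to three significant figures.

A = (b + z·y)·y = (3.87 + 1.0×1.01)×1.01 = 4.929 m²
P = b + 2y√(1+z²) = 3.87 + 2×1.01×√(1+1.0²) = 6.727 m
R = A/P = 4.929/6.727 = 0.7327 m
Q = (1/n)·A·R^(2/3)·S^(1/2) = (1/0.031) × 4.929 × 0.7327^(2/3) × 0.0011^(1/2) = 4.286 m³/s

4.29 m³/s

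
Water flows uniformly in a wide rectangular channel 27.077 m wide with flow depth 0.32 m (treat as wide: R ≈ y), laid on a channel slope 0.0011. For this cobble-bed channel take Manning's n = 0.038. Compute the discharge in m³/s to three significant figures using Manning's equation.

A = b·y = 27.077 × 0.32 = 8.665 m²
Wide channel: R ≈ y = 0.32 m
Q = (1/n)·A·R^(2/3)·S^(1/2) = (1/0.038) × 8.665 × 0.3200^(2/3) × 0.0011^(1/2) = 3.538 m³/s

3.54 m³/s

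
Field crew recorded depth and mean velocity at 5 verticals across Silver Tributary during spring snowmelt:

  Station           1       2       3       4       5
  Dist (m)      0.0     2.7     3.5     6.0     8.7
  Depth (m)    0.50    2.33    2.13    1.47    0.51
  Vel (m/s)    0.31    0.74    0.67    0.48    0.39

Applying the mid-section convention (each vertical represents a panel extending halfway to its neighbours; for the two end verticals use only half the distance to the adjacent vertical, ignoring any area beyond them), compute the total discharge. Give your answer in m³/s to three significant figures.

7.68 m³/s

w_1 = (2.7 − 0.0)/2 = 1.35 m; q_1 = 0.31 × 0.50 × 1.35 = 0.2093 m³/s
w_2 = (3.5 − 0.0)/2 = 1.75 m; q_2 = 0.74 × 2.33 × 1.75 = 3.017 m³/s
w_3 = (6.0 − 2.7)/2 = 1.65 m; q_3 = 0.67 × 2.13 × 1.65 = 2.355 m³/s
w_4 = (8.7 − 3.5)/2 = 2.6 m; q_4 = 0.48 × 1.47 × 2.6 = 1.835 m³/s
w_5 = (8.7 − 6.0)/2 = 1.35 m; q_5 = 0.39 × 0.51 × 1.35 = 0.2685 m³/s
Q = Σ qᵢ = 7.684 m³/s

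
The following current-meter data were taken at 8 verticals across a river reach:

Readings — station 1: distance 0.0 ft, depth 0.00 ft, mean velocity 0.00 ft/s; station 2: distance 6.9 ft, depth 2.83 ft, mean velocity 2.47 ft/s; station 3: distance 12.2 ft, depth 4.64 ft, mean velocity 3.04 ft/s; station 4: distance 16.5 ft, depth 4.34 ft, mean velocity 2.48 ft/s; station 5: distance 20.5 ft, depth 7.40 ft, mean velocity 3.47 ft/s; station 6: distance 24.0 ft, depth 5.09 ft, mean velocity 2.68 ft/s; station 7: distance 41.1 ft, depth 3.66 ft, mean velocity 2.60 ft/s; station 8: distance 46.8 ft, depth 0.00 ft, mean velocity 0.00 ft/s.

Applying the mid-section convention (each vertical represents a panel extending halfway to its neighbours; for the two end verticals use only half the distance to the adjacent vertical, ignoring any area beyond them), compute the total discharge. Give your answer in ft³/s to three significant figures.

w_2 = (12.2 − 0.0)/2 = 6.1 ft; q_2 = 2.47 × 2.83 × 6.1 = 42.64 ft³/s
w_3 = (16.5 − 6.9)/2 = 4.8 ft; q_3 = 3.04 × 4.64 × 4.8 = 67.71 ft³/s
w_4 = (20.5 − 12.2)/2 = 4.15 ft; q_4 = 2.48 × 4.34 × 4.15 = 44.67 ft³/s
w_5 = (24.0 − 16.5)/2 = 3.75 ft; q_5 = 3.47 × 7.40 × 3.75 = 96.29 ft³/s
w_6 = (41.1 − 20.5)/2 = 10.3 ft; q_6 = 2.68 × 5.09 × 10.3 = 140.5 ft³/s
w_7 = (46.8 − 24.0)/2 = 11.4 ft; q_7 = 2.60 × 3.66 × 11.4 = 108.5 ft³/s
Stations 1, 8 contribute zero (depth or velocity is 0).
Q = Σ qᵢ = 500.3 ft³/s

500 ft³/s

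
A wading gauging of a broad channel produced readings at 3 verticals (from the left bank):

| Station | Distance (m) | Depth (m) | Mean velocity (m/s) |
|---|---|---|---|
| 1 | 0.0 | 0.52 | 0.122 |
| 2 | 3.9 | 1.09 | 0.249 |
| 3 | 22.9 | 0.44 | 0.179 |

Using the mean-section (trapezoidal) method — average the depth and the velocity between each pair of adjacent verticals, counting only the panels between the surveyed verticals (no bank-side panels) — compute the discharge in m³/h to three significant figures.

13300 m³/h

Panel 1-2: Δb = 3.9 m, d̄ = (0.52+1.09)/2 = 0.805, v̄ = (0.122+0.249)/2 = 0.1855 → q = 3.9×0.805×0.1855 = 0.5824 m³/s
Panel 2-3: Δb = 19 m, d̄ = (1.09+0.44)/2 = 0.765, v̄ = (0.249+0.179)/2 = 0.214 → q = 19×0.765×0.214 = 3.110 m³/s
Q = Σ q = 3.693 m³/s
= 3.693 × 3600 = 13290 m³/h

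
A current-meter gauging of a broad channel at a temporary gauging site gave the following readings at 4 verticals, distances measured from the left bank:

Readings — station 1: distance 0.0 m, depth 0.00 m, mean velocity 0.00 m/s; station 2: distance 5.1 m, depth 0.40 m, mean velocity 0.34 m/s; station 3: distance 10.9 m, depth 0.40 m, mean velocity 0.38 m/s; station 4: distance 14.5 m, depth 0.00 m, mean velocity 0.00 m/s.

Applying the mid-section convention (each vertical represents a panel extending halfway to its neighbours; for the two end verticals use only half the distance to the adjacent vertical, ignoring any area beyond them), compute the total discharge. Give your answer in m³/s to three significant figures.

w_2 = (10.9 − 0.0)/2 = 5.45 m; q_2 = 0.34 × 0.40 × 5.45 = 0.7412 m³/s
w_3 = (14.5 − 5.1)/2 = 4.7 m; q_3 = 0.38 × 0.40 × 4.7 = 0.7144 m³/s
Stations 1, 4 contribute zero (depth or velocity is 0).
Q = Σ qᵢ = 1.456 m³/s

1.46 m³/s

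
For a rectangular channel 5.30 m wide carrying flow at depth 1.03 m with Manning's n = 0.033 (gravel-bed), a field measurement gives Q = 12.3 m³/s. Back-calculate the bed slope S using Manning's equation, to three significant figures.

0.00823

A = b·y = 5.30 × 1.03 = 5.459 m²
P = b + 2y = 5.30 + 2×1.03 = 7.360 m
R = A/P = 5.459/7.360 = 0.7417 m
S = (Q·n / (1·A·R^(2/3)))² = (12.3×0.033 / (1×5.459×0.8194))² = 0.008234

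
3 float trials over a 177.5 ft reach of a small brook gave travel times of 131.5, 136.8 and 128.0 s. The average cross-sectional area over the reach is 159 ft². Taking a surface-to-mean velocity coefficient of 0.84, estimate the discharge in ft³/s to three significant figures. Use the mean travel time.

179 ft³/s

t̄ = (131.5 + 136.8 + 128.0) / 3 = 132.1 s
v_surface = L / t̄ = 177.5 / 132.1 = 1.344 ft/s
v_mean = 0.84 × 1.344 = 1.129 ft/s
Q = A × v_mean = 159 × 1.129 = 179.5 ft³/s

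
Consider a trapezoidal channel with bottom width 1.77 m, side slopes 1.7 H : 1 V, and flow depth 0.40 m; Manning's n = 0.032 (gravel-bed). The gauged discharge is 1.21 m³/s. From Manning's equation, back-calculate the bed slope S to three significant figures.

A = (b + z·y)·y = (1.77 + 1.7×0.40)×0.40 = 0.9800 m²
P = b + 2y√(1+z²) = 1.77 + 2×0.40×√(1+1.7²) = 3.348 m
R = A/P = 0.9800/3.348 = 0.2927 m
S = (Q·n / (1·A·R^(2/3)))² = (1.21×0.032 / (1×0.9800×0.4409))² = 0.008032

0.00803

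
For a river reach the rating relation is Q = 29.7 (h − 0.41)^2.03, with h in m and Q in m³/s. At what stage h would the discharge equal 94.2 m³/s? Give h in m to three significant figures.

h − h₀ = (Q/C)^(1/b) = (94.2/29.7)^(1/2.03) = 1.766 m
h = 0.41 + 1.766 = 2.176 m

2.18 m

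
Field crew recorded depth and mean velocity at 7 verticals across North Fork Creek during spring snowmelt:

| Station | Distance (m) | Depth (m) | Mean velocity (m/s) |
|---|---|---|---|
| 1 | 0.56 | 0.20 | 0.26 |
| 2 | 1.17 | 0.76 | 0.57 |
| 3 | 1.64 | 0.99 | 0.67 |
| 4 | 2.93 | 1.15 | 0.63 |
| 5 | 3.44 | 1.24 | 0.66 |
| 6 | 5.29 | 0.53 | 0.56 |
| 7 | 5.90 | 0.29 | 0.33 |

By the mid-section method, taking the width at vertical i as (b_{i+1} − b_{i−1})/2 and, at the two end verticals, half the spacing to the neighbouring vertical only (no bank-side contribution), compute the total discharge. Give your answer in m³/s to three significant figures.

2.85 m³/s

w_1 = (1.17 − 0.56)/2 = 0.305 m; q_1 = 0.26 × 0.20 × 0.305 = 0.01586 m³/s
w_2 = (1.64 − 0.56)/2 = 0.54 m; q_2 = 0.57 × 0.76 × 0.54 = 0.2339 m³/s
w_3 = (2.93 − 1.17)/2 = 0.88 m; q_3 = 0.67 × 0.99 × 0.88 = 0.5837 m³/s
w_4 = (3.44 − 1.64)/2 = 0.9 m; q_4 = 0.63 × 1.15 × 0.9 = 0.6521 m³/s
w_5 = (5.29 − 2.93)/2 = 1.18 m; q_5 = 0.66 × 1.24 × 1.18 = 0.9657 m³/s
w_6 = (5.90 − 3.44)/2 = 1.23 m; q_6 = 0.56 × 0.53 × 1.23 = 0.3651 m³/s
w_7 = (5.90 − 5.29)/2 = 0.305 m; q_7 = 0.33 × 0.29 × 0.305 = 0.02919 m³/s
Q = Σ qᵢ = 2.846 m³/s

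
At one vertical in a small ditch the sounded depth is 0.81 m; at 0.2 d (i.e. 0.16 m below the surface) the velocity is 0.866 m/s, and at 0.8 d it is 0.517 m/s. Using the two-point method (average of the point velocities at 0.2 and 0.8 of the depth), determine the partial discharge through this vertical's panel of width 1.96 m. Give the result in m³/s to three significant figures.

v̄ = (0.866 + 0.517) / 2 = 0.6915 m/s
q = v̄ × d × w = 0.6915 × 0.81 × 1.96 = 1.098 m³/s

1.10 m³/s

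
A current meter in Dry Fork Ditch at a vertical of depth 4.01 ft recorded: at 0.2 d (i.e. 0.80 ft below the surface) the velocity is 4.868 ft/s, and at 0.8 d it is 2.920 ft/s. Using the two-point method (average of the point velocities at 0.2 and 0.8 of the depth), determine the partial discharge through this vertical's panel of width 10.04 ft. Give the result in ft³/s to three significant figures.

157 ft³/s

v̄ = (4.868 + 2.920) / 2 = 3.894 ft/s
q = v̄ × d × w = 3.894 × 4.01 × 10.04 = 156.8 ft³/s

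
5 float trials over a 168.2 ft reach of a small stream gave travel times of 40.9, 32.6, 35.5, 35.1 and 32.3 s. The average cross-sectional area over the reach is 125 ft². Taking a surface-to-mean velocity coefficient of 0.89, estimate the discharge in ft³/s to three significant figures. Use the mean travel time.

530 ft³/s

t̄ = (40.9 + 32.6 + 35.5 + 35.1 + 32.3) / 5 = 35.28 s
v_surface = L / t̄ = 168.2 / 35.28 = 4.768 ft/s
v_mean = 0.89 × 4.768 = 4.243 ft/s
Q = A × v_mean = 125 × 4.243 = 530.4 ft³/s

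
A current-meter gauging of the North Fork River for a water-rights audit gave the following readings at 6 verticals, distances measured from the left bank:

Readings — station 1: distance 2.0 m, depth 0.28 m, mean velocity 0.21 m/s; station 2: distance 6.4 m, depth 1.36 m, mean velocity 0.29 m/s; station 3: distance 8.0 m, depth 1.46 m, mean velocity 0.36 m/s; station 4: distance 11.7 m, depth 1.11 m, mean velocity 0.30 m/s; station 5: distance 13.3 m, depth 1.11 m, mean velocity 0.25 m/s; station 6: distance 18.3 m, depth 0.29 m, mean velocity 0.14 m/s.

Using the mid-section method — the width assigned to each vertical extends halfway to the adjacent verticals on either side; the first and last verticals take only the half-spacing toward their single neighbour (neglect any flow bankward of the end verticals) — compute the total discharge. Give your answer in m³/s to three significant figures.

4.61 m³/s

w_1 = (6.4 − 2.0)/2 = 2.2 m; q_1 = 0.21 × 0.28 × 2.2 = 0.1294 m³/s
w_2 = (8.0 − 2.0)/2 = 3 m; q_2 = 0.29 × 1.36 × 3 = 1.183 m³/s
w_3 = (11.7 − 6.4)/2 = 2.65 m; q_3 = 0.36 × 1.46 × 2.65 = 1.393 m³/s
w_4 = (13.3 − 8.0)/2 = 2.65 m; q_4 = 0.30 × 1.11 × 2.65 = 0.8825 m³/s
w_5 = (18.3 − 11.7)/2 = 3.3 m; q_5 = 0.25 × 1.11 × 3.3 = 0.9158 m³/s
w_6 = (18.3 − 13.3)/2 = 2.5 m; q_6 = 0.14 × 0.29 × 2.5 = 0.1015 m³/s
Q = Σ qᵢ = 4.605 m³/s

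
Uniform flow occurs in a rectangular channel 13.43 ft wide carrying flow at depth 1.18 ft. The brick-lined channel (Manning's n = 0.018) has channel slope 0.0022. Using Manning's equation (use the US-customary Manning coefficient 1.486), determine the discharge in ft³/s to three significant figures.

61.5 ft³/s

A = b·y = 13.43 × 1.18 = 15.85 ft²
P = b + 2y = 13.43 + 2×1.18 = 15.79 ft
R = A/P = 15.85/15.79 = 1.004 ft
Q = (1.486/n)·A·R^(2/3)·S^(1/2) = (1.486/0.018) × 15.85 × 1.004^(2/3) × 0.0022^(1/2) = 61.51 ft³/s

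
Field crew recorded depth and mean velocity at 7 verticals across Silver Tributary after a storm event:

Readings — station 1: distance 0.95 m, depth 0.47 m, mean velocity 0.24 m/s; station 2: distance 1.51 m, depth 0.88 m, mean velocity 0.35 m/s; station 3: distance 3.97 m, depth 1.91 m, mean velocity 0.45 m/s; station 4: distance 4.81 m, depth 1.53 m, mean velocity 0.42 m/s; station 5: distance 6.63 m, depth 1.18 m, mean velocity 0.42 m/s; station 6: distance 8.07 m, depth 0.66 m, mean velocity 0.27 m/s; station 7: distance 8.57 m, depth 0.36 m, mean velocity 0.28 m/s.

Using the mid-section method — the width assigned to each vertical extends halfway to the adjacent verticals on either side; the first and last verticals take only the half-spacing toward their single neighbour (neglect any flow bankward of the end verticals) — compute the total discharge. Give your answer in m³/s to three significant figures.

3.78 m³/s

w_1 = (1.51 − 0.95)/2 = 0.28 m; q_1 = 0.24 × 0.47 × 0.28 = 0.03158 m³/s
w_2 = (3.97 − 0.95)/2 = 1.51 m; q_2 = 0.35 × 0.88 × 1.51 = 0.4651 m³/s
w_3 = (4.81 − 1.51)/2 = 1.65 m; q_3 = 0.45 × 1.91 × 1.65 = 1.418 m³/s
w_4 = (6.63 − 3.97)/2 = 1.33 m; q_4 = 0.42 × 1.53 × 1.33 = 0.8547 m³/s
w_5 = (8.07 − 4.81)/2 = 1.63 m; q_5 = 0.42 × 1.18 × 1.63 = 0.8078 m³/s
w_6 = (8.57 − 6.63)/2 = 0.97 m; q_6 = 0.27 × 0.66 × 0.97 = 0.1729 m³/s
w_7 = (8.57 − 8.07)/2 = 0.25 m; q_7 = 0.28 × 0.36 × 0.25 = 0.02520 m³/s
Q = Σ qᵢ = 3.775 m³/s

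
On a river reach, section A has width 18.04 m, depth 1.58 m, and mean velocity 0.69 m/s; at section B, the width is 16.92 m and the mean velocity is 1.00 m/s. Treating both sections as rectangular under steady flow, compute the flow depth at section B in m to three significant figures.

1.16 m

Q = A₁V₁ = (18.04×1.58) × 0.69 = 19.67 m³/s
d₂ = Q/(b₂ V₂) = 19.67/(16.92×1.00) = 1.162 m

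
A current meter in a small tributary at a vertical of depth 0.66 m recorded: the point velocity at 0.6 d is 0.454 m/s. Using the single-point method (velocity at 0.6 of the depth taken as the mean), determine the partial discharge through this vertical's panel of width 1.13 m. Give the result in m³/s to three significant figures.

0.339 m³/s

v̄ = v₀.₆ = 0.454 m/s
q = v̄ × d × w = 0.4540 × 0.66 × 1.13 = 0.3386 m³/s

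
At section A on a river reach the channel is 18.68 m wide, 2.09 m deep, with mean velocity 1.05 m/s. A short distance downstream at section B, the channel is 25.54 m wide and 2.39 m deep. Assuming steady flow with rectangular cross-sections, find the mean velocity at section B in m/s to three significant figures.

Q = A₁V₁ = (18.68×2.09) × 1.05 = 40.99 m³/s
A₂ = 25.54 × 2.39 = 61.04 m²
V₂ = Q/A₂ = 40.99/61.04 = 0.6716 m/s

0.672 m/s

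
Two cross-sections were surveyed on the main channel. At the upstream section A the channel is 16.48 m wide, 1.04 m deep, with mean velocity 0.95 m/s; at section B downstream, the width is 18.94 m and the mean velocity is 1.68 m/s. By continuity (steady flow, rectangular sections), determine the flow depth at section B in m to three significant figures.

0.512 m

Q = A₁V₁ = (16.48×1.04) × 0.95 = 16.28 m³/s
d₂ = Q/(b₂ V₂) = 16.28/(18.94×1.68) = 0.5117 m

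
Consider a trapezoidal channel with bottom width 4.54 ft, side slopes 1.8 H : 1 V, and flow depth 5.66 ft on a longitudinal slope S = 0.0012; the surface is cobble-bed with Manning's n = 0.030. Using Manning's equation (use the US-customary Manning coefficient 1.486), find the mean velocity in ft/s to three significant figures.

A = (b + z·y)·y = (4.54 + 1.8×5.66)×5.66 = 83.36 ft²
P = b + 2y√(1+z²) = 4.54 + 2×5.66×√(1+1.8²) = 27.85 ft
R = A/P = 83.36/27.85 = 2.993 ft
Q = (1.486/n)·A·R^(2/3)·S^(1/2) = (1.486/0.030) × 83.36 × 2.993^(2/3) × 0.0012^(1/2) = 297.1 ft³/s
V = Q/A = 297.1/83.36 = 3.564 ft/s

3.56 ft/s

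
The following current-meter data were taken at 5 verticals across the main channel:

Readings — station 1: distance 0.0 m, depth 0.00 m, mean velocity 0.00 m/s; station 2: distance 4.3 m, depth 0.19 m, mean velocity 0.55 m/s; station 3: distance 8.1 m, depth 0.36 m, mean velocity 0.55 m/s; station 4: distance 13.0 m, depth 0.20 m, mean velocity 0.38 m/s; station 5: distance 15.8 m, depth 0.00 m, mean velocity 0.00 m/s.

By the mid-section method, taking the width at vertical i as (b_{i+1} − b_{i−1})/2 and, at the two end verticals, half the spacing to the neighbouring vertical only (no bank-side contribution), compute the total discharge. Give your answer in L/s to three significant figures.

1580 L/s

w_2 = (8.1 − 0.0)/2 = 4.05 m; q_2 = 0.55 × 0.19 × 4.05 = 0.4232 m³/s
w_3 = (13.0 − 4.3)/2 = 4.35 m; q_3 = 0.55 × 0.36 × 4.35 = 0.8613 m³/s
w_4 = (15.8 − 8.1)/2 = 3.85 m; q_4 = 0.38 × 0.20 × 3.85 = 0.2926 m³/s
Stations 1, 5 contribute zero (depth or velocity is 0).
Q = Σ qᵢ = 1.577 m³/s
= 1.577 × 1000 = 1577 L/s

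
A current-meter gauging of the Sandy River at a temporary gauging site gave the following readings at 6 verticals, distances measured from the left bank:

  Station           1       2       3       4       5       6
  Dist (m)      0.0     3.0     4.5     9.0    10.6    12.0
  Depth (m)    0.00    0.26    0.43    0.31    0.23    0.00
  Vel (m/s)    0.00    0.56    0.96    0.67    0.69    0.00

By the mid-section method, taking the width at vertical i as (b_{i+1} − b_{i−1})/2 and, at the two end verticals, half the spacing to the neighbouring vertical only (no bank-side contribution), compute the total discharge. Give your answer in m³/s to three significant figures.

w_2 = (4.5 − 0.0)/2 = 2.25 m; q_2 = 0.56 × 0.26 × 2.25 = 0.3276 m³/s
w_3 = (9.0 − 3.0)/2 = 3 m; q_3 = 0.96 × 0.43 × 3 = 1.238 m³/s
w_4 = (10.6 − 4.5)/2 = 3.05 m; q_4 = 0.67 × 0.31 × 3.05 = 0.6335 m³/s
w_5 = (12.0 − 9.0)/2 = 1.5 m; q_5 = 0.69 × 0.23 × 1.5 = 0.2381 m³/s
Stations 1, 6 contribute zero (depth or velocity is 0).
Q = Σ qᵢ = 2.438 m³/s

2.44 m³/s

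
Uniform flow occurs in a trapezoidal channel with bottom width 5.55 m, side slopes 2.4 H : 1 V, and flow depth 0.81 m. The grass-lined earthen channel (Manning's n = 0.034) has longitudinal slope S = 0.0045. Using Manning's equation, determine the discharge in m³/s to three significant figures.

A = (b + z·y)·y = (5.55 + 2.4×0.81)×0.81 = 6.070 m²
P = b + 2y√(1+z²) = 5.55 + 2×0.81×√(1+2.4²) = 9.762 m
R = A/P = 6.070/9.762 = 0.6218 m
Q = (1/n)·A·R^(2/3)·S^(1/2) = (1/0.034) × 6.070 × 0.6218^(2/3) × 0.0045^(1/2) = 8.725 m³/s

8.73 m³/s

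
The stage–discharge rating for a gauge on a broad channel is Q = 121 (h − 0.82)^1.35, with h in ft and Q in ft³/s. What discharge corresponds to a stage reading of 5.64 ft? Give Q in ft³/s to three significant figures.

1010 ft³/s

Q = 121 × (5.64 − 0.82)^1.35 = 121 × 4.82^1.35 = 1011 ft³/s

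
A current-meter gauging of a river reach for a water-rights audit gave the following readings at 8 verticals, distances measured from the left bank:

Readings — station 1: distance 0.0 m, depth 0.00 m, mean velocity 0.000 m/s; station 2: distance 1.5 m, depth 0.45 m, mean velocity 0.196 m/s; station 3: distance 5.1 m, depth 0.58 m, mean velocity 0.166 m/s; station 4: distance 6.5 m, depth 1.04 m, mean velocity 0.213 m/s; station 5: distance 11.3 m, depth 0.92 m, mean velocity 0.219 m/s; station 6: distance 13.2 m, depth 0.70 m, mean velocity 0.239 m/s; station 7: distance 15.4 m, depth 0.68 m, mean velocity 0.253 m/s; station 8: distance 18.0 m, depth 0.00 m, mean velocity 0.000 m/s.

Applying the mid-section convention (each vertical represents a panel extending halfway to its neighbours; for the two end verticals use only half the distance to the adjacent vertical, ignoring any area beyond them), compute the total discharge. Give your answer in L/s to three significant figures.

w_2 = (5.1 − 0.0)/2 = 2.55 m; q_2 = 0.196 × 0.45 × 2.55 = 0.2249 m³/s
w_3 = (6.5 − 1.5)/2 = 2.5 m; q_3 = 0.166 × 0.58 × 2.5 = 0.2407 m³/s
w_4 = (11.3 − 5.1)/2 = 3.1 m; q_4 = 0.213 × 1.04 × 3.1 = 0.6867 m³/s
w_5 = (13.2 − 6.5)/2 = 3.35 m; q_5 = 0.219 × 0.92 × 3.35 = 0.6750 m³/s
w_6 = (15.4 − 11.3)/2 = 2.05 m; q_6 = 0.239 × 0.70 × 2.05 = 0.3430 m³/s
w_7 = (18.0 − 13.2)/2 = 2.4 m; q_7 = 0.253 × 0.68 × 2.4 = 0.4129 m³/s
Stations 1, 8 contribute zero (depth or velocity is 0).
Q = Σ qᵢ = 2.583 m³/s
= 2.583 × 1000 = 2583 L/s

2580 L/s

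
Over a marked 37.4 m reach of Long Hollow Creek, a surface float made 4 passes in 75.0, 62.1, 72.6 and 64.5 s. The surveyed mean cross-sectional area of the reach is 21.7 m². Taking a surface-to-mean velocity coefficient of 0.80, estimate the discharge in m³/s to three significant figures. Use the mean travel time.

t̄ = (75.0 + 62.1 + 72.6 + 64.5) / 4 = 68.55 s
v_surface = L / t̄ = 37.4 / 68.55 = 0.5456 m/s
v_mean = 0.80 × 0.5456 = 0.4365 m/s
Q = A × v_mean = 21.7 × 0.4365 = 9.471 m³/s

9.47 m³/s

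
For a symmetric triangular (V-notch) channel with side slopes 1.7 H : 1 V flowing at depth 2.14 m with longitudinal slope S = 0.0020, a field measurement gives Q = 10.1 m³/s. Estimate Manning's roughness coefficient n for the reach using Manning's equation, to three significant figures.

A = z·y² = 1.7×2.14² = 7.785 m²
P = 2y√(1+z²) = 2×2.14×√(1+1.7²) = 8.441 m
R = A/P = 7.785/8.441 = 0.9223 m
n = (1/Q)·A·R^(2/3)·S^(1/2) = (1/10.1) × 7.785 × 0.9475 × 0.04472 = 0.03266

0.0327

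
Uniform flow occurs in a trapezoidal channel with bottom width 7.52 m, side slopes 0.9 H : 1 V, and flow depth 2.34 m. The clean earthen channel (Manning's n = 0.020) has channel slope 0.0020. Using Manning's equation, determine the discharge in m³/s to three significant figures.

A = (b + z·y)·y = (7.52 + 0.9×2.34)×2.34 = 22.52 m²
P = b + 2y√(1+z²) = 7.52 + 2×2.34×√(1+0.9²) = 13.82 m
R = A/P = 22.52/13.82 = 1.630 m
Q = (1/n)·A·R^(2/3)·S^(1/2) = (1/0.020) × 22.52 × 1.630^(2/3) × 0.0020^(1/2) = 69.77 m³/s

69.8 m³/s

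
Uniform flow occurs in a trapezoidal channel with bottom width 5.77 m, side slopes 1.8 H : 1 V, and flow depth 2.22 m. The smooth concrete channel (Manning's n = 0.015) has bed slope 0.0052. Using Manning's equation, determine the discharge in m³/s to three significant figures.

134 m³/s

A = (b + z·y)·y = (5.77 + 1.8×2.22)×2.22 = 21.68 m²
P = b + 2y√(1+z²) = 5.77 + 2×2.22×√(1+1.8²) = 14.91 m
R = A/P = 21.68/14.91 = 1.454 m
Q = (1/n)·A·R^(2/3)·S^(1/2) = (1/0.015) × 21.68 × 1.454^(2/3) × 0.0052^(1/2) = 133.8 m³/s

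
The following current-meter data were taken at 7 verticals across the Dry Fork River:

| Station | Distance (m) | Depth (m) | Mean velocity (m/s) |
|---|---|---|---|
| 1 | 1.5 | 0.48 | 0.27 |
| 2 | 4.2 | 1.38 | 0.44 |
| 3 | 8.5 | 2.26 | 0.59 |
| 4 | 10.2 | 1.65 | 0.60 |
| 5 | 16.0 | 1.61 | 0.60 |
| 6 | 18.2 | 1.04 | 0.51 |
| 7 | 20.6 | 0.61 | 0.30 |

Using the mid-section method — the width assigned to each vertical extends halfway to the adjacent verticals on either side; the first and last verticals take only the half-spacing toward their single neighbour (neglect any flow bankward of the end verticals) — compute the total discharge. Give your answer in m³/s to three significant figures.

15.3 m³/s

w_1 = (4.2 − 1.5)/2 = 1.35 m; q_1 = 0.27 × 0.48 × 1.35 = 0.1750 m³/s
w_2 = (8.5 − 1.5)/2 = 3.5 m; q_2 = 0.44 × 1.38 × 3.5 = 2.125 m³/s
w_3 = (10.2 − 4.2)/2 = 3 m; q_3 = 0.59 × 2.26 × 3 = 4.000 m³/s
w_4 = (16.0 − 8.5)/2 = 3.75 m; q_4 = 0.60 × 1.65 × 3.75 = 3.713 m³/s
w_5 = (18.2 − 10.2)/2 = 4 m; q_5 = 0.60 × 1.61 × 4 = 3.864 m³/s
w_6 = (20.6 − 16.0)/2 = 2.3 m; q_6 = 0.51 × 1.04 × 2.3 = 1.220 m³/s
w_7 = (20.6 − 18.2)/2 = 1.2 m; q_7 = 0.30 × 0.61 × 1.2 = 0.2196 m³/s
Q = Σ qᵢ = 15.32 m³/s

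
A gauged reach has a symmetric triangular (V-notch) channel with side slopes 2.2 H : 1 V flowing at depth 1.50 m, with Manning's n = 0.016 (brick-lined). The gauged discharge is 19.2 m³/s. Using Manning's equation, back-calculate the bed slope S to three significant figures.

0.00641

A = z·y² = 2.2×1.50² = 4.950 m²
P = 2y√(1+z²) = 2×1.50×√(1+2.2²) = 7.250 m
R = A/P = 4.950/7.250 = 0.6828 m
S = (Q·n / (1·A·R^(2/3)))² = (19.2×0.016 / (1×4.950×0.7754))² = 0.006406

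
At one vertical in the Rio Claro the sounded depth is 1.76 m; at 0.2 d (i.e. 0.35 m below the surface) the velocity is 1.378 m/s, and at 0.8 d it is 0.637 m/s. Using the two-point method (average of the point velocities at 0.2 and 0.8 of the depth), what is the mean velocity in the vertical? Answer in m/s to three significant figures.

1.01 m/s

v̄ = (1.378 + 0.637) / 2 = 1.008 m/s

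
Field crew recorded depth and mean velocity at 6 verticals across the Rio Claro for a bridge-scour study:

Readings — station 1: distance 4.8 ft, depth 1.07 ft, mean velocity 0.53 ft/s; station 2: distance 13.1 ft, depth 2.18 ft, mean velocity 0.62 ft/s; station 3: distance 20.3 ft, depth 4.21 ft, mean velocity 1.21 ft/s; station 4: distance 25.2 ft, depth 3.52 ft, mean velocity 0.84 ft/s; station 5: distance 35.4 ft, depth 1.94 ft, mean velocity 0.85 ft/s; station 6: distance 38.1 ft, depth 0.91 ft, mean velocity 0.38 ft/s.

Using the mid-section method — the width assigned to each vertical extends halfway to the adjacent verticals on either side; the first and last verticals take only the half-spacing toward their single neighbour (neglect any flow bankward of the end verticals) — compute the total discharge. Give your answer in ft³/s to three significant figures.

w_1 = (13.1 − 4.8)/2 = 4.15 ft; q_1 = 0.53 × 1.07 × 4.15 = 2.353 ft³/s
w_2 = (20.3 − 4.8)/2 = 7.75 ft; q_2 = 0.62 × 2.18 × 7.75 = 10.47 ft³/s
w_3 = (25.2 − 13.1)/2 = 6.05 ft; q_3 = 1.21 × 4.21 × 6.05 = 30.82 ft³/s
w_4 = (35.4 − 20.3)/2 = 7.55 ft; q_4 = 0.84 × 3.52 × 7.55 = 22.32 ft³/s
w_5 = (38.1 − 25.2)/2 = 6.45 ft; q_5 = 0.85 × 1.94 × 6.45 = 10.64 ft³/s
w_6 = (38.1 − 35.4)/2 = 1.35 ft; q_6 = 0.38 × 0.91 × 1.35 = 0.4668 ft³/s
Q = Σ qᵢ = 77.07 ft³/s

77.1 ft³/s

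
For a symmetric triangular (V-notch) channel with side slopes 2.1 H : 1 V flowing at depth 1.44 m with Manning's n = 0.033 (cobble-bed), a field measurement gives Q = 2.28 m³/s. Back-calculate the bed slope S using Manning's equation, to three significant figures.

A = z·y² = 2.1×1.44² = 4.355 m²
P = 2y√(1+z²) = 2×1.44×√(1+2.1²) = 6.699 m
R = A/P = 4.355/6.699 = 0.6501 m
S = (Q·n / (1·A·R^(2/3)))² = (2.28×0.033 / (1×4.355×0.7504))² = 0.0005302

0.000530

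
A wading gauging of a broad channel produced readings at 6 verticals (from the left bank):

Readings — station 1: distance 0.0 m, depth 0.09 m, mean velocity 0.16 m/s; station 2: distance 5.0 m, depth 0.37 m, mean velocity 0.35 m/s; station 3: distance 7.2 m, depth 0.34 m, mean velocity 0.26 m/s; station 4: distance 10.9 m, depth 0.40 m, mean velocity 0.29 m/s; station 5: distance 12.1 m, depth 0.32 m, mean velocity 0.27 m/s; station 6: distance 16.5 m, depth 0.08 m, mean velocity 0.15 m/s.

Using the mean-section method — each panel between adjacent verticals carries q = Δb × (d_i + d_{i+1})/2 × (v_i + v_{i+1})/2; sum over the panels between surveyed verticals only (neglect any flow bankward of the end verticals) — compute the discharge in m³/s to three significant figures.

Panel 1-2: Δb = 5 m, d̄ = (0.09+0.37)/2 = 0.23, v̄ = (0.16+0.35)/2 = 0.255 → q = 5×0.23×0.255 = 0.2933 m³/s
Panel 2-3: Δb = 2.2 m, d̄ = (0.37+0.34)/2 = 0.355, v̄ = (0.35+0.26)/2 = 0.305 → q = 2.2×0.355×0.305 = 0.2382 m³/s
Panel 3-4: Δb = 3.7 m, d̄ = (0.34+0.40)/2 = 0.37, v̄ = (0.26+0.29)/2 = 0.275 → q = 3.7×0.37×0.275 = 0.3765 m³/s
Panel 4-5: Δb = 1.2 m, d̄ = (0.40+0.32)/2 = 0.36, v̄ = (0.29+0.27)/2 = 0.28 → q = 1.2×0.36×0.28 = 0.1210 m³/s
Panel 5-6: Δb = 4.4 m, d̄ = (0.32+0.08)/2 = 0.2, v̄ = (0.27+0.15)/2 = 0.21 → q = 4.4×0.2×0.21 = 0.1848 m³/s
Q = Σ q = 1.214 m³/s

1.21 m³/s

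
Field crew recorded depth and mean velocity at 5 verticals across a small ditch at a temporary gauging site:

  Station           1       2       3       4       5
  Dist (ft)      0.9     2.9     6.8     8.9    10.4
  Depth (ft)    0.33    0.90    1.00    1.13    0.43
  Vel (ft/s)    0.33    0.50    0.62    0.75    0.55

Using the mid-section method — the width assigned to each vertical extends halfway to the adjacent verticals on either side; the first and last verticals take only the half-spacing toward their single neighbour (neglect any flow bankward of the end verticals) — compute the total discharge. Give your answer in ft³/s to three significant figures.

5.00 ft³/s

w_1 = (2.9 − 0.9)/2 = 1 ft; q_1 = 0.33 × 0.33 × 1 = 0.1089 ft³/s
w_2 = (6.8 − 0.9)/2 = 2.95 ft; q_2 = 0.50 × 0.90 × 2.95 = 1.328 ft³/s
w_3 = (8.9 − 2.9)/2 = 3 ft; q_3 = 0.62 × 1.00 × 3 = 1.860 ft³/s
w_4 = (10.4 − 6.8)/2 = 1.8 ft; q_4 = 0.75 × 1.13 × 1.8 = 1.526 ft³/s
w_5 = (10.4 − 8.9)/2 = 0.75 ft; q_5 = 0.55 × 0.43 × 0.75 = 0.1774 ft³/s
Q = Σ qᵢ = 4.999 ft³/s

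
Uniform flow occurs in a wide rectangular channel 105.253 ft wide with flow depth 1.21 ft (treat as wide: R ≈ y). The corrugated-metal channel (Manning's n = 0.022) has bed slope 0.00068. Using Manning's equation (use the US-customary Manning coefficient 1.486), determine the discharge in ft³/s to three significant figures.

255 ft³/s

A = b·y = 105.253 × 1.21 = 127.4 ft²
Wide channel: R ≈ y = 1.21 ft
Q = (1.486/n)·A·R^(2/3)·S^(1/2) = (1.486/0.022) × 127.4 × 1.210^(2/3) × 0.00068^(1/2) = 254.7 ft³/s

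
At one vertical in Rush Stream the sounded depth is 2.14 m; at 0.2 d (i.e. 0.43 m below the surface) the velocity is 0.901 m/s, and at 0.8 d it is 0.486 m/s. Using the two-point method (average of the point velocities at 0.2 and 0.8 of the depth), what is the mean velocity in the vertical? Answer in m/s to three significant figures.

v̄ = (0.901 + 0.486) / 2 = 0.6935 m/s

0.694 m/s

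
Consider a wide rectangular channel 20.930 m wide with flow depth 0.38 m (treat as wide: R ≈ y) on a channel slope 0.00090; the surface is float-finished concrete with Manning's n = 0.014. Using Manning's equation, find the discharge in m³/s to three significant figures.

A = b·y = 20.930 × 0.38 = 7.953 m²
Wide channel: R ≈ y = 0.38 m
Q = (1/n)·A·R^(2/3)·S^(1/2) = (1/0.014) × 7.953 × 0.3800^(2/3) × 0.00090^(1/2) = 8.941 m³/s

8.94 m³/s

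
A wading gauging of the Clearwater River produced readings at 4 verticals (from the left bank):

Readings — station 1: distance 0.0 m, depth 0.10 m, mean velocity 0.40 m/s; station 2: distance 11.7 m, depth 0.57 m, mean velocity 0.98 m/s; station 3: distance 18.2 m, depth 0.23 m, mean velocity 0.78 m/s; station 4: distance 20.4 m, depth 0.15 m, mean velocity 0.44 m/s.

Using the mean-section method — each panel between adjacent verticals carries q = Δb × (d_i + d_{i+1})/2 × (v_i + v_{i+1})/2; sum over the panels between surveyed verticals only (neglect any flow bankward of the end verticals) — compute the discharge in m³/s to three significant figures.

Panel 1-2: Δb = 11.7 m, d̄ = (0.10+0.57)/2 = 0.335, v̄ = (0.40+0.98)/2 = 0.69 → q = 11.7×0.335×0.69 = 2.704 m³/s
Panel 2-3: Δb = 6.5 m, d̄ = (0.57+0.23)/2 = 0.4, v̄ = (0.98+0.78)/2 = 0.88 → q = 6.5×0.4×0.88 = 2.288 m³/s
Panel 3-4: Δb = 2.2 m, d̄ = (0.23+0.15)/2 = 0.19, v̄ = (0.78+0.44)/2 = 0.61 → q = 2.2×0.19×0.61 = 0.2550 m³/s
Q = Σ q = 5.247 m³/s

5.25 m³/s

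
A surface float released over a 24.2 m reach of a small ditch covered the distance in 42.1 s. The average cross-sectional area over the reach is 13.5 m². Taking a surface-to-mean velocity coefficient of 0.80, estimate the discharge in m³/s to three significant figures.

v_surface = L / t̄ = 24.2 / 42.1 = 0.5748 m/s
v_mean = 0.80 × 0.5748 = 0.4599 m/s
Q = A × v_mean = 13.5 × 0.4599 = 6.208 m³/s

6.21 m³/s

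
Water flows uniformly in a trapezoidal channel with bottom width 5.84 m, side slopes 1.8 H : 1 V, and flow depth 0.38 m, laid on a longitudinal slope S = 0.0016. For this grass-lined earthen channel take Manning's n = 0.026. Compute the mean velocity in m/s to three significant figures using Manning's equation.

0.742 m/s

A = (b + z·y)·y = (5.84 + 1.8×0.38)×0.38 = 2.479 m²
P = b + 2y√(1+z²) = 5.84 + 2×0.38×√(1+1.8²) = 7.405 m
R = A/P = 2.479/7.405 = 0.3348 m
Q = (1/n)·A·R^(2/3)·S^(1/2) = (1/0.026) × 2.479 × 0.3348^(2/3) × 0.0016^(1/2) = 1.839 m³/s
V = Q/A = 1.839/2.479 = 0.7418 m/s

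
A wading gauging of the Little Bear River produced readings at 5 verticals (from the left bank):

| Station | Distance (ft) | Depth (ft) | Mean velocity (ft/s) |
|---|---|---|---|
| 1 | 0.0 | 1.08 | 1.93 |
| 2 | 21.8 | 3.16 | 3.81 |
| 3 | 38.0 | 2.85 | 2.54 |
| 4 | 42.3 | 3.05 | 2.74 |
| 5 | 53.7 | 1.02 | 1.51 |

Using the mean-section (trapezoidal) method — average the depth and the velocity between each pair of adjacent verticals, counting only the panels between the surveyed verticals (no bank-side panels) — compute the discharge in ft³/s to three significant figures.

370 ft³/s

Panel 1-2: Δb = 21.8 ft, d̄ = (1.08+3.16)/2 = 2.12, v̄ = (1.93+3.81)/2 = 2.87 → q = 21.8×2.12×2.87 = 132.6 ft³/s
Panel 2-3: Δb = 16.2 ft, d̄ = (3.16+2.85)/2 = 3.005, v̄ = (3.81+2.54)/2 = 3.175 → q = 16.2×3.005×3.175 = 154.6 ft³/s
Panel 3-4: Δb = 4.3 ft, d̄ = (2.85+3.05)/2 = 2.95, v̄ = (2.54+2.74)/2 = 2.64 → q = 4.3×2.95×2.64 = 33.49 ft³/s
Panel 4-5: Δb = 11.4 ft, d̄ = (3.05+1.02)/2 = 2.035, v̄ = (2.74+1.51)/2 = 2.125 → q = 11.4×2.035×2.125 = 49.30 ft³/s
Q = Σ q = 370.0 ft³/s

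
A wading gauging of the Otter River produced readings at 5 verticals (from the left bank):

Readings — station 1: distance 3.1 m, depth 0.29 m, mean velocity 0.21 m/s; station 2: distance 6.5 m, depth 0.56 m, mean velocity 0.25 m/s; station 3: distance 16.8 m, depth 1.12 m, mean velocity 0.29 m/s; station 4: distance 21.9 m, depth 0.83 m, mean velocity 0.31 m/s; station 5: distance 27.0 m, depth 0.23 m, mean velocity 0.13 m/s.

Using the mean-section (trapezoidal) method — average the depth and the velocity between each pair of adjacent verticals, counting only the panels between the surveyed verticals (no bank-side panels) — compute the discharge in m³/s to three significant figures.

Panel 1-2: Δb = 3.4 m, d̄ = (0.29+0.56)/2 = 0.425, v̄ = (0.21+0.25)/2 = 0.23 → q = 3.4×0.425×0.23 = 0.3324 m³/s
Panel 2-3: Δb = 10.3 m, d̄ = (0.56+1.12)/2 = 0.84, v̄ = (0.25+0.29)/2 = 0.27 → q = 10.3×0.84×0.27 = 2.336 m³/s
Panel 3-4: Δb = 5.1 m, d̄ = (1.12+0.83)/2 = 0.975, v̄ = (0.29+0.31)/2 = 0.3 → q = 5.1×0.975×0.3 = 1.492 m³/s
Panel 4-5: Δb = 5.1 m, d̄ = (0.83+0.23)/2 = 0.53, v̄ = (0.31+0.13)/2 = 0.22 → q = 5.1×0.53×0.22 = 0.5947 m³/s
Q = Σ q = 4.755 m³/s

4.75 m³/s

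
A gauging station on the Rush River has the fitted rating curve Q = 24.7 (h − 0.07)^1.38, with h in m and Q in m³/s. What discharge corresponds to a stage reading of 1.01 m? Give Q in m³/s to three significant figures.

Q = 24.7 × (1.01 − 0.07)^1.38 = 24.7 × 0.94^1.38 = 22.68 m³/s

22.7 m³/s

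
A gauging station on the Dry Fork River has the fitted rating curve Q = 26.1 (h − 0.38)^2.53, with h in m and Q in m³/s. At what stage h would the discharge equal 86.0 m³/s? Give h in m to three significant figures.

1.98 m

h − h₀ = (Q/C)^(1/b) = (86.0/26.1)^(1/2.53) = 1.602 m
h = 0.38 + 1.602 = 1.982 m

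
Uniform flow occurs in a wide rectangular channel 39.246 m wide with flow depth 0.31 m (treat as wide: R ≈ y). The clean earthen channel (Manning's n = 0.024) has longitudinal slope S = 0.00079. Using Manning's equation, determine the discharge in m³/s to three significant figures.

6.53 m³/s

A = b·y = 39.246 × 0.31 = 12.17 m²
Wide channel: R ≈ y = 0.31 m
Q = (1/n)·A·R^(2/3)·S^(1/2) = (1/0.024) × 12.17 × 0.3100^(2/3) × 0.00079^(1/2) = 6.526 m³/s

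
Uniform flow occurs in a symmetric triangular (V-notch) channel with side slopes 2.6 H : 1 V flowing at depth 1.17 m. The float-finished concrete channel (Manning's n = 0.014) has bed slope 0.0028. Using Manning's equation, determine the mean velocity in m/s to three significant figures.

2.52 m/s

A = z·y² = 2.6×1.17² = 3.559 m²
P = 2y√(1+z²) = 2×1.17×√(1+2.6²) = 6.518 m
R = A/P = 3.559/6.518 = 0.5460 m
Q = (1/n)·A·R^(2/3)·S^(1/2) = (1/0.014) × 3.559 × 0.5460^(2/3) × 0.0028^(1/2) = 8.987 m³/s
V = Q/A = 8.987/3.559 = 2.525 m/s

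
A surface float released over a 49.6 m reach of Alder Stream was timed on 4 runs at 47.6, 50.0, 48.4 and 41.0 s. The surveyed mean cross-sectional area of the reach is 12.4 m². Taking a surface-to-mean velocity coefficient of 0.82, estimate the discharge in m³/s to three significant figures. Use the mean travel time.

t̄ = (47.6 + 50.0 + 48.4 + 41.0) / 4 = 46.75 s
v_surface = L / t̄ = 49.6 / 46.75 = 1.061 m/s
v_mean = 0.82 × 1.061 = 0.8700 m/s
Q = A × v_mean = 12.4 × 0.8700 = 10.79 m³/s

10.8 m³/s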